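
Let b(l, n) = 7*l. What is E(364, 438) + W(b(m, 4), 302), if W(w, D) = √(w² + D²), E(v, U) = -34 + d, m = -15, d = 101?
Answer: 67 + √102229 ≈ 386.73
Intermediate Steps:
E(v, U) = 67 (E(v, U) = -34 + 101 = 67)
W(w, D) = √(D² + w²)
E(364, 438) + W(b(m, 4), 302) = 67 + √(302² + (7*(-15))²) = 67 + √(91204 + (-105)²) = 67 + √(91204 + 11025) = 67 + √102229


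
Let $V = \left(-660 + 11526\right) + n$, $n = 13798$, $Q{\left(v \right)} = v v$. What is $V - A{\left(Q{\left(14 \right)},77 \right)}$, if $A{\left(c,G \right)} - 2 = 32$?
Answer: $24630$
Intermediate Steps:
$Q{\left(v \right)} = v^{2}$
$A{\left(c,G \right)} = 34$ ($A{\left(c,G \right)} = 2 + 32 = 34$)
$V = 24664$ ($V = \left(-660 + 11526\right) + 13798 = 10866 + 13798 = 24664$)
$V - A{\left(Q{\left(14 \right)},77 \right)} = 24664 - 34 = 24630$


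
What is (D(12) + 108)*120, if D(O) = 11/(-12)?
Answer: 12850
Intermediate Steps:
D(O) = -11/12 (D(O) = 11*(-1/12) = -11/12)
(D(12) + 108)*120 = (-11/12 + 108)*120 = (1285/12)*120 = 12850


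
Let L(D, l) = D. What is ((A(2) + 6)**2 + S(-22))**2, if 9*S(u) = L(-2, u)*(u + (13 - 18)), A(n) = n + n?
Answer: 11236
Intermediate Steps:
A(n) = 2*n
S(u) = 10/9 - 2*u/9 (S(u) = (-2*(u + (13 - 18)))/9 = (-2*(u - 5))/9 = (-2*(-5 + u))/9 = (10 - 2*u)/9 = 10/9 - 2*u/9)
((A(2) + 6)**2 + S(-22))**2 = ((2*2 + 6)**2 + (10/9 - 2/9*(-22)))**2 = ((4 + 6)**2 + (10/9 + 44/9))**2 = (10**2 + 6)**2 = (100 + 6)**2 = 106**2 = 11236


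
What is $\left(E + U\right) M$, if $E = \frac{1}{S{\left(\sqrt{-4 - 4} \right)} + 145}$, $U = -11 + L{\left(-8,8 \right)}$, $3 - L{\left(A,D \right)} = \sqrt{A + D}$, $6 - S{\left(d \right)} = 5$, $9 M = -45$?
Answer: $\frac{5835}{146} \approx 39.966$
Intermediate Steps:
$M = -5$ ($M = \frac{1}{9} \left(-45\right) = -5$)
$S{\left(d \right)} = 1$ ($S{\left(d \right)} = 6 - 5 = 1$)
$L{\left(A,D \right)} = 3 - \sqrt{A + D}$
$U = -8$ ($U = -11 + \left(3 - \sqrt{-8 + 8}\right) = -11 + \left(3 - \sqrt{0}\right) = -11 + \left(3 - 0\right) = -11 + \left(3 + 0\right) = -11 + 3 = -8$)
$E = \frac{1}{146}$ ($E = \frac{1}{1 + 145} = \frac{1}{146} \approx 0.0068493$)
$\left(E + U\right) M = \left(\frac{1}{146} - 8\right) \left(-5\right) = \left(- \frac{1167}{146}\right) \left(-5\right) = \frac{5835}{146}$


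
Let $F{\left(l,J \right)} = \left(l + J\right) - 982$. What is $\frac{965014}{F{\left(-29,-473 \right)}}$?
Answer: $- \frac{482507}{742} \approx -650.28$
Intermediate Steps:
$F{\left(l,J \right)} = -982 + J + l$ ($F{\left(l,J \right)} = \left(J + l\right) - 982 = -982 + J + l$)
$\frac{965014}{F{\left(-29,-473 \right)}} = \frac{965014}{-982 - 473 - 29} = \frac{965014}{-1484} = 965014 \left(- \frac{1}{1484}\right) = - \frac{482507}{742}$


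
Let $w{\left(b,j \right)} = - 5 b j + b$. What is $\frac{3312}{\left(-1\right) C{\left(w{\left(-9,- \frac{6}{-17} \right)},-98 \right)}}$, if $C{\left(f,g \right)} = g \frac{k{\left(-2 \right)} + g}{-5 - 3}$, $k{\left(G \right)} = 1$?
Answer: $\frac{13248}{4753} \approx 2.7873$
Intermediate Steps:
$w{\left(b,j \right)} = b - 5 b j$ ($w{\left(b,j \right)} = - 5 b j + b = b - 5 b j$)
$C{\left(f,g \right)} = g \left(- \frac{1}{8} - \frac{g}{8}\right)$ ($C{\left(f,g \right)} = g \frac{1 + g}{-5 - 3} = g \frac{1 + g}{-8} = g \left(1 + g\right) \left(- \frac{1}{8}\right) = g \left(- \frac{1}{8} - \frac{g}{8}\right)$)
$\frac{3312}{\left(-1\right) C{\left(w{\left(-9,- \frac{6}{-17} \right)},-98 \right)}} = \frac{3312}{\left(-1\right) \left(\left(- \frac{1}{8}\right) \left(-98\right) \left(1 - 98\right)\right)} = \frac{3312}{\left(-1\right) \left(\left(- \frac{1}{8}\right) \left(-98\right) \left(-97\right)\right)} = \frac{3312}{\left(-1\right) \left(- \frac{4753}{4}\right)} = \frac{3312}{\frac{4753}{4}} = 3312 \cdot \frac{4}{4753} = \frac{13248}{4753}$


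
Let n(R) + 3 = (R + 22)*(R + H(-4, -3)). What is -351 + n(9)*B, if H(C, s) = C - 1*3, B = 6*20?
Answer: 6729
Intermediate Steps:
B = 120
H(C, s) = -3 + C (H(C, s) = C - 3 = -3 + C)
n(R) = -3 + (-7 + R)*(22 + R) (n(R) = -3 + (R + 22)*(R + (-3 - 4)) = -3 + (22 + R)*(R - 7) = -3 + (22 + R)*(-7 + R) = -3 + (-7 + R)*(22 + R))
-351 + n(9)*B = -351 + (-157 + 9² + 15*9)*120 = -351 + (-157 + 81 + 135)*120 = -351 + 59*120 = -351 + 7080 = 6729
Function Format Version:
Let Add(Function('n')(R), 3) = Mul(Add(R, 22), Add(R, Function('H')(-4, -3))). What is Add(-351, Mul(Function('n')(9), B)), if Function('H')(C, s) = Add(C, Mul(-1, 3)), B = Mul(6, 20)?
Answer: 6729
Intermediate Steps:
B = 120
Function('H')(C, s) = Add(-3, C) (Function('H')(C, s) = Add(C, -3) = Add(-3, C))
Function('n')(R) = Add(-3, Mul(Add(-7, R), Add(22, R))) (Function('n')(R) = Add(-3, Mul(Add(R, 22), Add(R, Add(-3, -4)))) = Add(-3, Mul(Add(22, R), Add(R, -7))) = Add(-3, Mul(Add(22, R), Add(-7, R))) = Add(-3, Mul(Add(-7, R), Add(22, R))))
Add(-351, Mul(Function('n')(9), B)) = Add(-351, Mul(Add(-157, Pow(9, 2), Mul(15, 9)), 120)) = Add(-351, Mul(Add(-157, 81, 135), 120)) = Add(-351, Mul(59, 120)) = Add(-351, 7080) = 6729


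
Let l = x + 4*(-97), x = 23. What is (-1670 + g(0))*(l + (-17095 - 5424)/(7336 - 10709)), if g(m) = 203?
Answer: 1773054342/3373 ≈ 5.2566e+5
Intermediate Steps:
l = -365 (l = 23 + 4*(-97) = 23 - 388 = -365)
(-1670 + g(0))*(l + (-17095 - 5424)/(7336 - 10709)) = (-1670 + 203)*(-365 + (-17095 - 5424)/(7336 - 10709)) = -1467*(-365 - 22519/(-3373)) = -1467*(-365 - 22519*(-1/3373)) = -1467*(-365 + 22519/3373) = -1467*(-1208626/3373) = 1773054342/3373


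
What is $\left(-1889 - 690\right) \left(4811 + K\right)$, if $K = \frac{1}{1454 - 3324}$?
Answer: $- \frac{23202151451}{1870} \approx -1.2408 \cdot 10^{7}$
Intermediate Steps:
$K = - \frac{1}{1870}$ ($K = \frac{1}{-1870} = - \frac{1}{1870} \approx -0.00053476$)
$\left(-1889 - 690\right) \left(4811 + K\right) = \left(-1889 - 690\right) \left(4811 - \frac{1}{1870}\right) = \left(-2579\right) \frac{8996569}{1870} = - \frac{23202151451}{1870}$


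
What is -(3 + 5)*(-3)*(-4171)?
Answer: -100104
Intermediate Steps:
-(3 + 5)*(-3)*(-4171) = -8*(-3)*(-4171) = -1*(-24)*(-4171) = 24*(-4171) = -100104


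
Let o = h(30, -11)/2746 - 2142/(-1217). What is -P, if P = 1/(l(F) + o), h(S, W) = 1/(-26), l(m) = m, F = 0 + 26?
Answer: -86888932/2412041247 ≈ -0.036023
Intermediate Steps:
F = 26
h(S, W) = -1/26
o = 152929015/86888932 (o = -1/26/2746 - 2142/(-1217) = -1/26*1/2746 - 2142*(-1/1217) = -1/71396 + 2142/1217 = 152929015/86888932 ≈ 1.7601)
P = 86888932/2412041247 (P = 1/(26 + 152929015/86888932) = 1/(2412041247/86888932) = 86888932/2412041247 ≈ 0.036023)
-P = -1*86888932/2412041247 = -86888932/2412041247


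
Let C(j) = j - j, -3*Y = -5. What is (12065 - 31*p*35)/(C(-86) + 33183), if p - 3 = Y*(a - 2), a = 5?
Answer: 3385/33183 ≈ 0.10201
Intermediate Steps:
Y = 5/3 (Y = -1/3*(-5) = 5/3 ≈ 1.6667)
C(j) = 0
p = 8 (p = 3 + 5*(5 - 2)/3 = 3 + (5/3)*3 = 3 + 5 = 8)
(12065 - 31*p*35)/(C(-86) + 33183) = (12065 - 31*8*35)/(0 + 33183) = (12065 - 248*35)/33183 = (12065 - 8680)*(1/33183) = 3385*(1/33183) = 3385/33183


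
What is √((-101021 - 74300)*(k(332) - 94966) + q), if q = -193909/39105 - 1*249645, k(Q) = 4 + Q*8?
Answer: 4*√171853847391571070/13035 ≈ 1.2721e+5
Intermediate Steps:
k(Q) = 4 + 8*Q
q = -9762561634/39105 (q = -193909*1/39105 - 249645 = -193909/39105 - 249645 = -9762561634/39105 ≈ -2.4965e+5)
√((-101021 - 74300)*(k(332) - 94966) + q) = √((-101021 - 74300)*((4 + 8*332) - 94966) - 9762561634/39105) = √(-175321*((4 + 2656) - 94966) - 9762561634/39105) = √(-175321*(2660 - 94966) - 9762561634/39105) = √(-175321*(-92306) - 9762561634/39105) = √(16183180226 - 9762561634/39105) = √(632833500176096/39105) = 4*√171853847391571070/13035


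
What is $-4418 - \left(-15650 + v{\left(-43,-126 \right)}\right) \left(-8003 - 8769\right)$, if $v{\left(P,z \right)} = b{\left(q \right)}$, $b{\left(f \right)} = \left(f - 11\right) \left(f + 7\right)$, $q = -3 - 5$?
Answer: $-262167550$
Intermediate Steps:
$q = -8$
$b{\left(f \right)} = \left(-11 + f\right) \left(7 + f\right)$
$v{\left(P,z \right)} = 19$ ($v{\left(P,z \right)} = -77 + \left(-8\right)^{2} - -32 = -77 + 64 + 32 = 19$)
$-4418 - \left(-15650 + v{\left(-43,-126 \right)}\right) \left(-8003 - 8769\right) = -4418 - \left(-15650 + 19\right) \left(-8003 - 8769\right) = -4418 - \left(-15631\right) \left(-16772\right) = -4418 - 262163132 = -262167550$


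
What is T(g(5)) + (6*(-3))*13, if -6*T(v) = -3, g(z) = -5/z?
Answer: -467/2 ≈ -233.50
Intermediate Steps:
T(v) = ½ (T(v) = -⅙*(-3) = ½)
T(g(5)) + (6*(-3))*13 = ½ + (6*(-3))*13 = ½ - 18*13 = ½ - 234 = -467/2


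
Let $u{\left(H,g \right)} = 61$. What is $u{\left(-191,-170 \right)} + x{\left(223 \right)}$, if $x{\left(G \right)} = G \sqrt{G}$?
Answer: $61 + 223 \sqrt{223} \approx 3391.1$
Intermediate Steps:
$x{\left(G \right)} = G^{\frac{3}{2}}$
$u{\left(-191,-170 \right)} + x{\left(223 \right)} = 61 + 223^{\frac{3}{2}} = 61 + 223 \sqrt{223}$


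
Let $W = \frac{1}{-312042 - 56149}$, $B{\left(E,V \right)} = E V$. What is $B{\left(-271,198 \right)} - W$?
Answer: $- \frac{19756392677}{368191} \approx -53658.0$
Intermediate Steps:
$W = - \frac{1}{368191}$ ($W = \frac{1}{-368191} = - \frac{1}{368191} \approx -2.716 \cdot 10^{-6}$)
$B{\left(-271,198 \right)} - W = \left(-271\right) 198 - - \frac{1}{368191} = -53658 + \frac{1}{368191} = - \frac{19756392677}{368191}$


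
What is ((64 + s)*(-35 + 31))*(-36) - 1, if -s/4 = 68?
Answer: -29953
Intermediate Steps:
s = -272 (s = -4*68 = -272)
((64 + s)*(-35 + 31))*(-36) - 1 = ((64 - 272)*(-35 + 31))*(-36) - 1 = -208*(-4)*(-36) - 1 = 832*(-36) - 1 = -29952 - 1 = -29953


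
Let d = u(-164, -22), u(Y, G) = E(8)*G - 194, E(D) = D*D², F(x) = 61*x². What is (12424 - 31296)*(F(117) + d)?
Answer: -15542431912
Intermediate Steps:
E(D) = D³
u(Y, G) = -194 + 512*G (u(Y, G) = 8³*G - 194 = 512*G - 194 = -194 + 512*G)
d = -11458 (d = -194 + 512*(-22) = -194 - 11264 = -11458)
(12424 - 31296)*(F(117) + d) = (12424 - 31296)*(61*117² - 11458) = -18872*(61*13689 - 11458) = -18872*(835029 - 11458) = -18872*823571 = -15542431912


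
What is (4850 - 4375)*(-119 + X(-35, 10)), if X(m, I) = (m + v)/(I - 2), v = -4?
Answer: -470725/8 ≈ -58841.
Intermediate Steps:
X(m, I) = (-4 + m)/(-2 + I) (X(m, I) = (m - 4)/(I - 2) = (-4 + m)/(-2 + I))
(4850 - 4375)*(-119 + X(-35, 10)) = (4850 - 4375)*(-119 + (-4 - 35)/(-2 + 10)) = 475*(-119 - 39/8) = 475*(-991/8) = -470725/8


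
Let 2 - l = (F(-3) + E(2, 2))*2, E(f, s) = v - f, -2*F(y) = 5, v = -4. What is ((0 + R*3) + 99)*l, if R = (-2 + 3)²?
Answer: 1938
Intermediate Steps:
F(y) = -5/2 (F(y) = -½*5 = -5/2)
E(f, s) = -4 - f
R = 1 (R = 1² = 1)
l = 19 (l = 2 - (-5/2 + (-4 - 1*2))*2 = 2 - (-5/2 + (-4 - 2))*2 = 2 - (-5/2 - 6)*2 = 2 - (-17)*2/2 = 2 - 1*(-17) = 2 + 17 = 19)
((0 + R*3) + 99)*l = ((0 + 1*3) + 99)*19 = ((0 + 3) + 99)*19 = (3 + 99)*19 = 102*19 = 1938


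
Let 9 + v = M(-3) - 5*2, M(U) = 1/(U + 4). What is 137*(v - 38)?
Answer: -7672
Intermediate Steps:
M(U) = 1/(4 + U)
v = -18 (v = -9 + (1/(4 - 3) - 5*2) = -9 + (1/1 - 10) = -9 + (1 - 10) = -9 - 9 = -18)
137*(v - 38) = 137*(-18 - 38) = 137*(-56) = -7672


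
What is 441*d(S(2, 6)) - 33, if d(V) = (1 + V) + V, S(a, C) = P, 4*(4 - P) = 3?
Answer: 6549/2 ≈ 3274.5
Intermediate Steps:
P = 13/4 (P = 4 - ¼*3 = 4 - ¾ = 13/4 ≈ 3.2500)
S(a, C) = 13/4
d(V) = 1 + 2*V
441*d(S(2, 6)) - 33 = 441*(1 + 2*(13/4)) - 33 = 441*(1 + 13/2) - 33 = 441*(15/2) - 33 = 6615/2 - 33 = 6549/2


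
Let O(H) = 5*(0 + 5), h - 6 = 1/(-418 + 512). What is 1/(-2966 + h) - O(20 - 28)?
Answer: -6956069/278239 ≈ -25.000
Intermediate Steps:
h = 565/94 (h = 6 + 1/(-418 + 512) = 6 + 1/94 = 565/94 ≈ 6.0106)
O(H) = 25 (O(H) = 5*5 = 25)
1/(-2966 + h) - O(20 - 28) = 1/(-2966 + 565/94) - 1*25 = 1/(-278239/94) - 25 = -94/278239 - 25 = -6956069/278239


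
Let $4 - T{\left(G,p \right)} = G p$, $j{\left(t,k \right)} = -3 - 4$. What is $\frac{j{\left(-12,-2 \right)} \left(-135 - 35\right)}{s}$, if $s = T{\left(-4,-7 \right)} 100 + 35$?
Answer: $- \frac{238}{473} \approx -0.50317$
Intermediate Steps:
$j{\left(t,k \right)} = -7$
$T{\left(G,p \right)} = 4 - G p$
$s = -2365$ ($s = \left(4 - \left(-4\right) \left(-7\right)\right) 100 + 35 = \left(4 - 28\right) 100 + 35 = \left(-24\right) 100 + 35 = -2400 + 35 = -2365$)
$\frac{j{\left(-12,-2 \right)} \left(-135 - 35\right)}{s} = \frac{\left(-7\right) \left(-135 - 35\right)}{-2365} = \left(-7\right) \left(-170\right) \left(- \frac{1}{2365}\right) = 1190 \left(- \frac{1}{2365}\right) = - \frac{238}{473}$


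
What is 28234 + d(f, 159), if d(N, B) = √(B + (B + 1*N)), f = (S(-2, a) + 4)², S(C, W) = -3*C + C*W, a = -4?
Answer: 28234 + √642 ≈ 28259.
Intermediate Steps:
f = 324 (f = (-2*(-3 - 4) + 4)² = (-2*(-7) + 4)² = (14 + 4)² = 18² = 324)
d(N, B) = √(N + 2*B) (d(N, B) = √(B + (B + N)) = √(N + 2*B))
28234 + d(f, 159) = 28234 + √(324 + 2*159) = 28234 + √(324 + 318) = 28234 + √642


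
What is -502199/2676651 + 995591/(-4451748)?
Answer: -1633504346531/3971925245316 ≈ -0.41126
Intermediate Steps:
-502199/2676651 + 995591/(-4451748) = -502199*1/2676651 + 995591*(-1/4451748) = -502199/2676651 - 995591/4451748 = -1633504346531/3971925245316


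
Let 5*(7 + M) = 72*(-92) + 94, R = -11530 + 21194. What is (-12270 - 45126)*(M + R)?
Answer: -479313996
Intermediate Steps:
R = 9664
M = -1313 (M = -7 + (72*(-92) + 94)/5 = -7 + (-6624 + 94)/5 = -7 + (1/5)*(-6530) = -7 - 1306 = -1313)
(-12270 - 45126)*(M + R) = (-12270 - 45126)*(-1313 + 9664) = -57396*8351 = -479313996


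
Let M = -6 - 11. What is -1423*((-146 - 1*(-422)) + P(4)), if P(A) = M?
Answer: -368557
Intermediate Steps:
M = -17
P(A) = -17
-1423*((-146 - 1*(-422)) + P(4)) = -1423*((-146 - 1*(-422)) - 17) = -1423*((-146 + 422) - 17) = -1423*(276 - 17) = -1423*259 = -368557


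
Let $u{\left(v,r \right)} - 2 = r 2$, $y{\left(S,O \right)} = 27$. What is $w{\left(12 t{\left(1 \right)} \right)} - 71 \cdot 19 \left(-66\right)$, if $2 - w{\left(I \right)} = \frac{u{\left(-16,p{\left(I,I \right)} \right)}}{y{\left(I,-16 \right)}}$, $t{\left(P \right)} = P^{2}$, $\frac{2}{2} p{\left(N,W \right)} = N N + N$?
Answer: $\frac{2403658}{27} \approx 89024.0$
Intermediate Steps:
$p{\left(N,W \right)} = N + N^{2}$ ($p{\left(N,W \right)} = N N + N = N^{2} + N = N + N^{2}$)
$u{\left(v,r \right)} = 2 + 2 r$ ($u{\left(v,r \right)} = 2 + r 2 = 2 + 2 r$)
$w{\left(I \right)} = \frac{52}{27} - \frac{2 I \left(1 + I\right)}{27}$ ($w{\left(I \right)} = 2 - \frac{2 + 2 I \left(1 + I\right)}{27} = 2 - \left(2 + 2 I \left(1 + I\right)\right) \frac{1}{27} = 2 - \left(\frac{2}{27} + \frac{2 I \left(1 + I\right)}{27}\right) = \frac{52}{27} - \frac{2 I \left(1 + I\right)}{27}$)
$w{\left(12 t{\left(1 \right)} \right)} - 71 \cdot 19 \left(-66\right) = \left(\frac{52}{27} - \frac{2 \cdot 12 \cdot 1^{2} \left(1 + 12 \cdot 1^{2}\right)}{27}\right) - 71 \cdot 19 \left(-66\right) = \left(\frac{52}{27} - \frac{2 \cdot 12 \cdot 1 \left(1 + 12 \cdot 1\right)}{27}\right) - 1349 \left(-66\right) = \left(\frac{52}{27} - \frac{8 \left(1 + 12\right)}{9}\right) - -89034 = \left(\frac{52}{27} - \frac{8}{9} \cdot 13\right) + 89034 = \left(\frac{52}{27} - \frac{104}{9}\right) + 89034 = - \frac{260}{27} + 89034 = \frac{2403658}{27}$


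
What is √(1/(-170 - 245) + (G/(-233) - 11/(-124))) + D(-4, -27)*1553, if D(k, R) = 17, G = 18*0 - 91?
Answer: 26401 + 11*√141642993885/5995090 ≈ 26402.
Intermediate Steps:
G = -91 (G = 0 - 91 = -91)
√(1/(-170 - 245) + (G/(-233) - 11/(-124))) + D(-4, -27)*1553 = √(1/(-170 - 245) + (-91/(-233) - 11/(-124))) + 17*1553 = √(1/(-415) + (-91*(-1/233) - 11*(-1/124))) + 26401 = √(-1/415 + (91/233 + 11/124)) + 26401 = √(-1/415 + 13847/28892) + 26401 = √(5717613/11990180) + 26401 = 11*√141642993885/5995090 + 26401 = 26401 + 11*√141642993885/5995090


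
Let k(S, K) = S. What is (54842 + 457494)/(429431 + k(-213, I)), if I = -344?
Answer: 256168/214609 ≈ 1.1936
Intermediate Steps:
(54842 + 457494)/(429431 + k(-213, I)) = (54842 + 457494)/(429431 - 213) = 512336/429218 = 512336*(1/429218) = 256168/214609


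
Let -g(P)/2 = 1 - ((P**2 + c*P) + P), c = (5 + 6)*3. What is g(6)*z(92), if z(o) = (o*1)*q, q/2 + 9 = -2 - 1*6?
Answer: -1495184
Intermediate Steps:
c = 33 (c = 11*3 = 33)
g(P) = -2 + 2*P**2 + 68*P (g(P) = -2*(1 - ((P**2 + 33*P) + P)) = -2*(1 - (P**2 + 34*P)) = -2*(1 + (-P**2 - 34*P)) = -2*(1 - P**2 - 34*P) = -2 + 2*P**2 + 68*P)
q = -34 (q = -18 + 2*(-2 - 1*6) = -18 + 2*(-2 - 6) = -18 + 2*(-8) = -18 - 16 = -34)
z(o) = -34*o (z(o) = (o*1)*(-34) = o*(-34) = -34*o)
g(6)*z(92) = (-2 + 2*6**2 + 68*6)*(-34*92) = (-2 + 2*36 + 408)*(-3128) = (-2 + 72 + 408)*(-3128) = 478*(-3128) = -1495184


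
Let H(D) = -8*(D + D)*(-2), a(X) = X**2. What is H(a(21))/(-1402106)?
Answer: -7056/701053 ≈ -0.010065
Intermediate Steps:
H(D) = 32*D (H(D) = -16*D*(-2) = 32*D)
H(a(21))/(-1402106) = (32*21**2)/(-1402106) = (32*441)*(-1/1402106) = 14112*(-1/1402106) = -7056/701053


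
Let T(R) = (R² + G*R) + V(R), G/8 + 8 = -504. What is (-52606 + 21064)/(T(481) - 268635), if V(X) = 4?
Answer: 2253/143389 ≈ 0.015712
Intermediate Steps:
G = -4096 (G = -64 + 8*(-504) = -64 - 4032 = -4096)
T(R) = 4 + R² - 4096*R (T(R) = (R² - 4096*R) + 4 = 4 + R² - 4096*R)
(-52606 + 21064)/(T(481) - 268635) = (-52606 + 21064)/((4 + 481² - 4096*481) - 268635) = -31542/((4 + 231361 - 1970176) - 268635) = -31542/(-1738811 - 268635) = -31542/(-2007446) = -31542*(-1/2007446) = 2253/143389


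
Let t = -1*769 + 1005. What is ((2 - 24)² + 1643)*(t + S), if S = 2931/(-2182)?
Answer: 1089068667/2182 ≈ 4.9912e+5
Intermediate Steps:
S = -2931/2182 (S = 2931*(-1/2182) = -2931/2182 ≈ -1.3433)
t = 236 (t = -769 + 1005 = 236)
((2 - 24)² + 1643)*(t + S) = ((2 - 24)² + 1643)*(236 - 2931/2182) = ((-22)² + 1643)*(512021/2182) = (484 + 1643)*(512021/2182) = 2127*(512021/2182) = 1089068667/2182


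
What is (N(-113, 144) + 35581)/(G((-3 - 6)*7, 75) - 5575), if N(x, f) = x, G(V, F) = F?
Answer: -8867/1375 ≈ -6.4487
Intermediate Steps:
(N(-113, 144) + 35581)/(G((-3 - 6)*7, 75) - 5575) = (-113 + 35581)/(75 - 5575) = 35468/(-5500) = 35468*(-1/5500) = -8867/1375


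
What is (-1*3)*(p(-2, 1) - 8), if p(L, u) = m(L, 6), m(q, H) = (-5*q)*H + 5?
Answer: -171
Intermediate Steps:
m(q, H) = 5 - 5*H*q (m(q, H) = -5*H*q + 5 = 5 - 5*H*q)
p(L, u) = 5 - 30*L (p(L, u) = 5 - 5*6*L = 5 - 30*L)
(-1*3)*(p(-2, 1) - 8) = (-1*3)*((5 - 30*(-2)) - 8) = -3*((5 + 60) - 8) = -3*(65 - 8) = -3*57 = -171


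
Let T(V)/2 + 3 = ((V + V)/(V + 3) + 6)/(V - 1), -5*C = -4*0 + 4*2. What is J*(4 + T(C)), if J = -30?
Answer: 1020/7 ≈ 145.71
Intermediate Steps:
C = -8/5 (C = -(-4*0 + 4*2)/5 = -(0 + 8)/5 = -⅕*8 = -8/5 ≈ -1.6000)
T(V) = -6 + 2*(6 + 2*V/(3 + V))/(-1 + V) (T(V) = -6 + 2*(((V + V)/(V + 3) + 6)/(V - 1)) = -6 + 2*(((2*V)/(3 + V) + 6)/(-1 + V)) = -6 + 2*((2*V/(3 + V) + 6)/(-1 + V)) = -6 + 2*((6 + 2*V/(3 + V))/(-1 + V)) = -6 + 2*(6 + 2*V/(3 + V))/(-1 + V))
J*(4 + T(C)) = -30*(4 + 2*(27 - 3*(-8/5)² + 2*(-8/5))/(-3 + (-8/5)² + 2*(-8/5))) = -30*(4 + 2*(27 - 3*64/25 - 16/5)/(-3 + 64/25 - 16/5)) = -30*(4 + 2*(27 - 192/25 - 16/5)/(-91/25)) = -30*(4 + 2*(-25/91)*(403/25)) = -30*(4 - 62/7) = -30*(-34/7) = 1020/7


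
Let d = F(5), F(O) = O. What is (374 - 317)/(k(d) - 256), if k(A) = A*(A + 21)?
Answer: -19/42 ≈ -0.45238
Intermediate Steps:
d = 5
k(A) = A*(21 + A)
(374 - 317)/(k(d) - 256) = (374 - 317)/(5*(21 + 5) - 256) = 57/(5*26 - 256) = 57/(130 - 256) = 57/(-126) = 57*(-1/126) = -19/42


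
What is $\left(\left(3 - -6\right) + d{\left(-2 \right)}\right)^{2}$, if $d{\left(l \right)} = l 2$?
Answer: $25$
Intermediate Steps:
$d{\left(l \right)} = 2 l$
$\left(\left(3 - -6\right) + d{\left(-2 \right)}\right)^{2} = \left(\left(3 - -6\right) + 2 \left(-2\right)\right)^{2} = \left(\left(3 + 6\right) - 4\right)^{2} = \left(9 - 4\right)^{2} = 5^{2} = 25$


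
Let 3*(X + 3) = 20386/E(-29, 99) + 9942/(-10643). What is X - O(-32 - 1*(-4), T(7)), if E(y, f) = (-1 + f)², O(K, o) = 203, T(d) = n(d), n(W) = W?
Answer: -31523807333/153323058 ≈ -205.60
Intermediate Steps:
T(d) = d
X = -399226559/153323058 (X = -3 + (20386/((-1 + 99)²) + 9942/(-10643))/3 = -3 + (20386/(98²) + 9942*(-1/10643))/3 = -3 + (20386/9604 - 9942/10643)/3 = -3 + (20386*(1/9604) - 9942/10643)/3 = -3 + (10193/4802 - 9942/10643)/3 = -3 + (⅓)*(60742615/51107686) = -3 + 60742615/153323058 = -399226559/153323058 ≈ -2.6038)
X - O(-32 - 1*(-4), T(7)) = -399226559/153323058 - 1*203 = -399226559/153323058 - 203 = -31523807333/153323058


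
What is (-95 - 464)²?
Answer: 312481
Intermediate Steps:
(-95 - 464)² = (-559)² = 312481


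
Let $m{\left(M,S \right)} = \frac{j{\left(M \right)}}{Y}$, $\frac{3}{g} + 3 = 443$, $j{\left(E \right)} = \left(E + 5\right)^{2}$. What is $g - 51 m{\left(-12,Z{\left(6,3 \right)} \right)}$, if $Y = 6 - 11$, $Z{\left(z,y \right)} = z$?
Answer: $\frac{43983}{88} \approx 499.81$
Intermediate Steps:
$j{\left(E \right)} = \left(5 + E\right)^{2}$
$Y = -5$
$g = \frac{3}{440}$ ($g = \frac{3}{-3 + 443} = \frac{3}{440} \approx 0.0068182$)
$m{\left(M,S \right)} = - \frac{\left(5 + M\right)^{2}}{5}$ ($m{\left(M,S \right)} = \frac{\left(5 + M\right)^{2}}{-5} = \left(5 + M\right)^{2} \left(- \frac{1}{5}\right) = - \frac{\left(5 + M\right)^{2}}{5}$)
$g - 51 m{\left(-12,Z{\left(6,3 \right)} \right)} = \frac{3}{440} - 51 \left(- \frac{\left(5 - 12\right)^{2}}{5}\right) = \frac{3}{440} - 51 \left(- \frac{\left(-7\right)^{2}}{5}\right) = \frac{3}{440} - 51 \left(\left(- \frac{1}{5}\right) 49\right) = \frac{3}{440} - - \frac{2499}{5} = \frac{3}{440} + \frac{2499}{5} = \frac{43983}{88}$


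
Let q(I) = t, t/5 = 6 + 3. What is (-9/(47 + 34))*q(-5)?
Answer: -5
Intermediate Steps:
t = 45 (t = 5*(6 + 3) = 5*9 = 45)
q(I) = 45
(-9/(47 + 34))*q(-5) = (-9/(47 + 34))*45 = (-9/81)*45 = ((1/81)*(-9))*45 = -1/9*45 = -5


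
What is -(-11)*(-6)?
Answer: -66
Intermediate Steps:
-(-11)*(-6) = -11*6 = -66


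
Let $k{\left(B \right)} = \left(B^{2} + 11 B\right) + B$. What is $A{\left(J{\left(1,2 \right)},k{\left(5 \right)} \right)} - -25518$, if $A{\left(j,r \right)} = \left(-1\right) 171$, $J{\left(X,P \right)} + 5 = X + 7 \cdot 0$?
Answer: $25347$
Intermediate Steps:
$J{\left(X,P \right)} = -5 + X$ ($J{\left(X,P \right)} = -5 + \left(X + 7 \cdot 0\right) = -5 + \left(X + 0\right) = -5 + X$)
$k{\left(B \right)} = B^{2} + 12 B$
$A{\left(j,r \right)} = -171$
$A{\left(J{\left(1,2 \right)},k{\left(5 \right)} \right)} - -25518 = -171 - -25518 = -171 + 25518 = 25347$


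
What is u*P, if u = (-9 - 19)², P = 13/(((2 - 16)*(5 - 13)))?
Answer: 91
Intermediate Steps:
P = 13/112 (P = 13/((-14*(-8))) = 13/112 ≈ 0.11607)
u = 784 (u = (-28)² = 784)
u*P = 784*(13/112) = 91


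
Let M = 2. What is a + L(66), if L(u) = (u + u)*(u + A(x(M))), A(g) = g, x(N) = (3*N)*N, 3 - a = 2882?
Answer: 7417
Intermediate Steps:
a = -2879 (a = 3 - 1*2882 = 3 - 2882 = -2879)
x(N) = 3*N²
L(u) = 2*u*(12 + u) (L(u) = (u + u)*(u + 3*2²) = (2*u)*(u + 3*4) = (2*u)*(u + 12) = (2*u)*(12 + u) = 2*u*(12 + u))
a + L(66) = -2879 + 2*66*(12 + 66) = -2879 + 2*66*78 = -2879 + 10296 = 7417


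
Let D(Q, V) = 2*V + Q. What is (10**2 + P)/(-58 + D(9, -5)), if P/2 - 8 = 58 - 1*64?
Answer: -104/59 ≈ -1.7627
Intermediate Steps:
D(Q, V) = Q + 2*V
P = 4 (P = 16 + 2*(58 - 1*64) = 16 + 2*(58 - 64) = 16 + 2*(-6) = 16 - 12 = 4)
(10**2 + P)/(-58 + D(9, -5)) = (10**2 + 4)/(-58 + (9 + 2*(-5))) = (100 + 4)/(-58 + (9 - 10)) = 104/(-58 - 1) = 104/(-59) = -1/59*104 = -104/59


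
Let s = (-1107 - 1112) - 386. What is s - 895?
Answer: -3500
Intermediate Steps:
s = -2605 (s = -2219 - 386 = -2605)
s - 895 = -2605 - 895 = -3500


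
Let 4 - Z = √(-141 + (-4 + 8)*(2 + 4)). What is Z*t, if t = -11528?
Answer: -46112 + 34584*I*√13 ≈ -46112.0 + 1.2469e+5*I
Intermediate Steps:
Z = 4 - 3*I*√13 (Z = 4 - √(-141 + (-4 + 8)*(2 + 4)) = 4 - √(-141 + 4*6) = 4 - √(-141 + 24) = 4 - √(-117) = 4 - 3*I*√13 ≈ 4.0 - 10.817*I)
Z*t = (4 - 3*I*√13)*(-11528) = -46112 + 34584*I*√13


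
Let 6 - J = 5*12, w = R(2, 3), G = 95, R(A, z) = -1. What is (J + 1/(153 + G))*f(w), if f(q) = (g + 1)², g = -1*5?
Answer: -26782/31 ≈ -863.94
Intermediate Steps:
w = -1
g = -5
f(q) = 16 (f(q) = (-5 + 1)² = (-4)² = 16)
J = -54 (J = 6 - 5*12 = 6 - 1*60 = 6 - 60 = -54)
(J + 1/(153 + G))*f(w) = (-54 + 1/(153 + 95))*16 = (-54 + 1/248)*16 = -13391/248*16 = -26782/31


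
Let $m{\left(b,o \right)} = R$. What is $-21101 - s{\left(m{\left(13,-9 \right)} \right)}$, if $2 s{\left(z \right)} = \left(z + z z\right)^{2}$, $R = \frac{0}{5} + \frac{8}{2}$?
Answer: $-21301$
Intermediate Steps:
$R = 4$ ($R = 0 \cdot \frac{1}{5} + 8 \cdot \frac{1}{2} = 0 + 4 = 4$)
$m{\left(b,o \right)} = 4$
$s{\left(z \right)} = \frac{\left(z + z^{2}\right)^{2}}{2}$ ($s{\left(z \right)} = \frac{\left(z + z z\right)^{2}}{2} = \frac{\left(z + z^{2}\right)^{2}}{2}$)
$-21101 - s{\left(m{\left(13,-9 \right)} \right)} = -21101 - \frac{4^{2} \left(1 + 4\right)^{2}}{2} = -21101 - \frac{1}{2} \cdot 16 \cdot 5^{2} = -21101 - \frac{1}{2} \cdot 16 \cdot 25 = -21101 - 200 = -21301$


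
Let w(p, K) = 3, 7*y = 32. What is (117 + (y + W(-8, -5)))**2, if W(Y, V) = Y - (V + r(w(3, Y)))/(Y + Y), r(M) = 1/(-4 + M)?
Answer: 40182921/3136 ≈ 12813.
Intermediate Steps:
y = 32/7 (y = (1/7)*32 = 32/7 ≈ 4.5714)
W(Y, V) = Y - (-1 + V)/(2*Y) (W(Y, V) = Y - (V + 1/(-4 + 3))/(Y + Y) = Y - (V + 1/(-1))/(2*Y) = Y - (V - 1)*1/(2*Y) = Y - (-1 + V)*1/(2*Y) = Y - (-1 + V)/(2*Y))
(117 + (y + W(-8, -5)))**2 = (117 + (32/7 + (1/2)*(1 - 1*(-5) + 2*(-8)**2)/(-8)))**2 = (117 + (32/7 + (1/2)*(-1/8)*(1 + 5 + 2*64)))**2 = (117 + (32/7 + (1/2)*(-1/8)*(1 + 5 + 128)))**2 = (117 + (32/7 + (1/2)*(-1/8)*134))**2 = (117 + (32/7 - 67/8))**2 = (117 - 213/56)**2 = (6339/56)**2 = 40182921/3136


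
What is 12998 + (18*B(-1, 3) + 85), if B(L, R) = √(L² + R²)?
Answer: 13083 + 18*√10 ≈ 13140.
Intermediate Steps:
12998 + (18*B(-1, 3) + 85) = 12998 + (18*√((-1)² + 3²) + 85) = 12998 + (18*√(1 + 9) + 85) = 12998 + (18*√10 + 85) = 12998 + (85 + 18*√10) = 13083 + 18*√10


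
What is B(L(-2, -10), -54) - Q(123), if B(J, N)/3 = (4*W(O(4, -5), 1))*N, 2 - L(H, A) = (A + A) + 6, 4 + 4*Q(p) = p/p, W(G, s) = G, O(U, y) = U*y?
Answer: 51843/4 ≈ 12961.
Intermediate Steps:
Q(p) = -3/4 (Q(p) = -1 + (p/p)/4 = -1 + (1/4)*1 = -1 + 1/4 = -3/4)
L(H, A) = -4 - 2*A (L(H, A) = 2 - ((A + A) + 6) = 2 - (2*A + 6) = 2 - (6 + 2*A) = 2 + (-6 - 2*A) = -4 - 2*A)
B(J, N) = -240*N (B(J, N) = 3*((4*(4*(-5)))*N) = 3*((4*(-20))*N) = 3*(-80*N) = -240*N)
B(L(-2, -10), -54) - Q(123) = -240*(-54) - 1*(-3/4) = 12960 + 3/4 = 51843/4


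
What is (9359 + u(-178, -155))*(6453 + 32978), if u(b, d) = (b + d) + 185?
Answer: 363198941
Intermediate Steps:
u(b, d) = 185 + b + d
(9359 + u(-178, -155))*(6453 + 32978) = (9359 + (185 - 178 - 155))*(6453 + 32978) = (9359 - 148)*39431 = 9211*39431 = 363198941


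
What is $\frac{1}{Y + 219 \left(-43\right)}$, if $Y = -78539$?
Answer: $- \frac{1}{87956} \approx -1.1369 \cdot 10^{-5}$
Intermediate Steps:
$\frac{1}{Y + 219 \left(-43\right)} = \frac{1}{-78539 + 219 \left(-43\right)} = \frac{1}{-78539 - 9417} = \frac{1}{-87956} = - \frac{1}{87956}$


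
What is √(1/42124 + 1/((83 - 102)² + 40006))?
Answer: √35067326408607/850209754 ≈ 0.0069651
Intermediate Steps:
√(1/42124 + 1/((83 - 102)² + 40006)) = √(1/42124 + 1/((-19)² + 40006)) = √(1/42124 + 1/(361 + 40006)) = √(1/42124 + 1/40367) = √(82491/1700419508) = √35067326408607/850209754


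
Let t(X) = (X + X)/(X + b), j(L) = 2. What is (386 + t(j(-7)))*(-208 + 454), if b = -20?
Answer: 284704/3 ≈ 94901.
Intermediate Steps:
t(X) = 2*X/(-20 + X) (t(X) = (X + X)/(X - 20) = (2*X)/(-20 + X) = 2*X/(-20 + X))
(386 + t(j(-7)))*(-208 + 454) = (386 + 2*2/(-20 + 2))*(-208 + 454) = (386 + 2*2/(-18))*246 = (386 + 2*2*(-1/18))*246 = (386 - 2/9)*246 = (3472/9)*246 = 284704/3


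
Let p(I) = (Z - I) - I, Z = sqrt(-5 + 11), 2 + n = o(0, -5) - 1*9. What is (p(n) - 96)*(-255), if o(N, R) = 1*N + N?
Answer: 18870 - 255*sqrt(6) ≈ 18245.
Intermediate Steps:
o(N, R) = 2*N (o(N, R) = N + N = 2*N)
n = -11 (n = -2 + (2*0 - 1*9) = -2 + (0 - 9) = -2 - 9 = -11)
Z = sqrt(6) ≈ 2.4495
p(I) = sqrt(6) - 2*I (p(I) = (sqrt(6) - I) - I = sqrt(6) - 2*I)
(p(n) - 96)*(-255) = ((sqrt(6) - 2*(-11)) - 96)*(-255) = ((sqrt(6) + 22) - 96)*(-255) = ((22 + sqrt(6)) - 96)*(-255) = (-74 + sqrt(6))*(-255) = 18870 - 255*sqrt(6)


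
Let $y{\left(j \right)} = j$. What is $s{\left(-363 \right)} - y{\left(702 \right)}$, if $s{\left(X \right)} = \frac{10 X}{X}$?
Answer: $-692$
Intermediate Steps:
$s{\left(X \right)} = 10$
$s{\left(-363 \right)} - y{\left(702 \right)} = 10 - 702 = -692$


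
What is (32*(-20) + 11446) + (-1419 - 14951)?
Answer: -5564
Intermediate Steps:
(32*(-20) + 11446) + (-1419 - 14951) = (-640 + 11446) - 16370 = 10806 - 16370 = -5564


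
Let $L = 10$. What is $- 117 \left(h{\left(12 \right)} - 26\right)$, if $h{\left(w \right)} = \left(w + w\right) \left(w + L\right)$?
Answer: $-58734$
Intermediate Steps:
$h{\left(w \right)} = 2 w \left(10 + w\right)$ ($h{\left(w \right)} = \left(w + w\right) \left(w + 10\right) = 2 w \left(10 + w\right)$)
$- 117 \left(h{\left(12 \right)} - 26\right) = - 117 \left(2 \cdot 12 \left(10 + 12\right) - 26\right) = - 117 \left(2 \cdot 12 \cdot 22 - 26\right) = - 117 \left(528 - 26\right) = \left(-117\right) 502 = -58734$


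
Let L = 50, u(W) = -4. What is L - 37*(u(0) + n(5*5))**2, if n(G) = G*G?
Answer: -14268667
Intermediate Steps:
n(G) = G**2
L - 37*(u(0) + n(5*5))**2 = 50 - 37*(-4 + (5*5)**2)**2 = 50 - 37*(-4 + 25**2)**2 = 50 - 37*(-4 + 625)**2 = 50 - 37*621**2 = 50 - 37*385641 = 50 - 14268717 = -14268667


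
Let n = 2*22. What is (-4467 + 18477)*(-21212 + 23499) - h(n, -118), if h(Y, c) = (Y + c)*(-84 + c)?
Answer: 32025922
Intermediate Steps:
n = 44
h(Y, c) = (-84 + c)*(Y + c)
(-4467 + 18477)*(-21212 + 23499) - h(n, -118) = (-4467 + 18477)*(-21212 + 23499) - ((-118)² - 84*44 - 84*(-118) + 44*(-118)) = 14010*2287 - (13924 - 3696 + 9912 - 5192) = 32040870 - 1*14948 = 32040870 - 14948 = 32025922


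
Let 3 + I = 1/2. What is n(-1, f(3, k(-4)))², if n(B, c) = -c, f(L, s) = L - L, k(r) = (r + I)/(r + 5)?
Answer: 0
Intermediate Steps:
I = -5/2 (I = -3 + 1/2 = -3 + ½ = -5/2 ≈ -2.5000)
k(r) = (-5/2 + r)/(5 + r) (k(r) = (r - 5/2)/(r + 5) = (-5/2 + r)/(5 + r))
f(L, s) = 0
n(-1, f(3, k(-4)))² = (-1*0)² = 0² = 0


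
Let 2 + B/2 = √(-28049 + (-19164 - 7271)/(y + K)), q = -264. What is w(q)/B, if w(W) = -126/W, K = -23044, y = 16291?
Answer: -141813/8334280856 - 21*I*√1278940283886/16668561712 ≈ -1.7016e-5 - 0.0014248*I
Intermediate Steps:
B = -4 + 2*I*√1278940283886/6753 (B = -4 + 2*√(-28049 + (-19164 - 7271)/(16291 - 23044)) = -4 + 2*√(-28049 - 26435/(-6753)) = -4 + 2*√(-28049 - 26435*(-1/6753)) = -4 + 2*√(-28049 + 26435/6753) = -4 + 2*√(-189388462/6753) = -4 + 2*(I*√1278940283886/6753) = -4 + 2*I*√1278940283886/6753 ≈ -4.0 + 334.93*I)
w(q)/B = (-126/(-264))/(-4 + 2*I*√1278940283886/6753) = (-126*(-1/264))/(-4 + 2*I*√1278940283886/6753) = 21/(44*(-4 + 2*I*√1278940283886/6753))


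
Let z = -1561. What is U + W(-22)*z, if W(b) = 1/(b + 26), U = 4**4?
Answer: -537/4 ≈ -134.25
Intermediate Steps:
U = 256
W(b) = 1/(26 + b)
U + W(-22)*z = 256 - 1561/(26 - 22) = 256 - 1561/4 = -537/4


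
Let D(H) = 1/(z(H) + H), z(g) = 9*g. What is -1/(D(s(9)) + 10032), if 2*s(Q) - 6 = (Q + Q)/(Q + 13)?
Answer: -375/3762011 ≈ -9.9681e-5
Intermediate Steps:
s(Q) = 3 + Q/(13 + Q) (s(Q) = 3 + ((Q + Q)/(Q + 13))/2 = 3 + ((2*Q)/(13 + Q))/2 = 3 + (2*Q/(13 + Q))/2 = 3 + Q/(13 + Q))
D(H) = 1/(10*H) (D(H) = 1/(9*H + H) = 1/(10*H))
-1/(D(s(9)) + 10032) = -1/(1/(10*(((39 + 4*9)/(13 + 9)))) + 10032) = -1/(1/(10*(((39 + 36)/22))) + 10032) = -1/(1/(10*(((1/22)*75))) + 10032) = -1/(1/(10*(75/22)) + 10032) = -1/((⅒)*(22/75) + 10032) = -1/(11/375 + 10032) = -1/3762011/375 = -1*375/3762011 = -375/3762011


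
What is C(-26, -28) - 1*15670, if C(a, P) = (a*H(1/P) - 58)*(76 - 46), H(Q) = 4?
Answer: -20530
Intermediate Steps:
C(a, P) = -1740 + 120*a (C(a, P) = (a*4 - 58)*(76 - 46) = (4*a - 58)*30 = (-58 + 4*a)*30 = -1740 + 120*a)
C(-26, -28) - 1*15670 = (-1740 + 120*(-26)) - 1*15670 = (-1740 - 3120) - 15670 = -4860 - 15670 = -20530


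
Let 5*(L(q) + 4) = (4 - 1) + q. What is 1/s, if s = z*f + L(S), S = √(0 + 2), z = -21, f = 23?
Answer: -6080/2957311 - 5*√2/5914622 ≈ -0.0020571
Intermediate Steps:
S = √2 ≈ 1.4142
L(q) = -17/5 + q/5 (L(q) = -4 + ((4 - 1) + q)/5 = -4 + (3 + q)/5 = -4 + (⅗ + q/5) = -17/5 + q/5)
s = -2432/5 + √2/5 (s = -21*23 + (-17/5 + √2/5) = -483 + (-17/5 + √2/5) = -2432/5 + √2/5 ≈ -486.12)
1/s = 1/(-2432/5 + √2/5)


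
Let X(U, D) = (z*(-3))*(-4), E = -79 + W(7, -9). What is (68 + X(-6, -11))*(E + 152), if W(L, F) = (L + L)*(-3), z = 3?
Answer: 3224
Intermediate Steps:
W(L, F) = -6*L (W(L, F) = (2*L)*(-3) = -6*L)
E = -121 (E = -79 - 6*7 = -79 - 42 = -121)
X(U, D) = 36 (X(U, D) = (3*(-3))*(-4) = -9*(-4) = 36)
(68 + X(-6, -11))*(E + 152) = (68 + 36)*(-121 + 152) = 104*31 = 3224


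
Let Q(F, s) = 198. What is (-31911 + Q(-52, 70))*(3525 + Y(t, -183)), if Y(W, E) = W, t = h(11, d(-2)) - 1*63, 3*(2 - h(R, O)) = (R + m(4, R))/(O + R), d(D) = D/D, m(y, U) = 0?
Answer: -1318129703/12 ≈ -1.0984e+8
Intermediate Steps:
d(D) = 1
h(R, O) = 2 - R/(3*(O + R)) (h(R, O) = 2 - (R + 0)/(3*(O + R)) = 2 - R/(3*(O + R)))
t = -2207/36 (t = (2*1 + (5/3)*11)/(1 + 11) - 1*63 = (2 + 55/3)/12 - 63 = (1/12)*(61/3) - 63 = 61/36 - 63 = -2207/36 ≈ -61.306)
(-31911 + Q(-52, 70))*(3525 + Y(t, -183)) = (-31911 + 198)*(3525 - 2207/36) = -31713*124693/36 = -1318129703/12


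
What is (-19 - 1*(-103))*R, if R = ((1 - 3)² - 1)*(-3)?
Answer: -756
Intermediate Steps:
R = -9 (R = ((-2)² - 1)*(-3) = (4 - 1)*(-3) = 3*(-3) = -9)
(-19 - 1*(-103))*R = (-19 - 1*(-103))*(-9) = (-19 + 103)*(-9) = 84*(-9) = -756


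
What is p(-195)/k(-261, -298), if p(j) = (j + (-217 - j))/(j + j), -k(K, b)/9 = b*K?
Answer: -217/273000780 ≈ -7.9487e-7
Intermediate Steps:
k(K, b) = -9*K*b (k(K, b) = -9*b*K = -9*K*b)
p(j) = -217/(2*j) (p(j) = -217*1/(2*j) = -217/(2*j))
p(-195)/k(-261, -298) = (-217/2/(-195))/((-9*(-261)*(-298))) = -217/2*(-1/195)/(-700002) = (217/390)*(-1/700002) = -217/273000780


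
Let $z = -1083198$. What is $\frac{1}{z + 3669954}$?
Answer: $\frac{1}{2586756} \approx 3.8658 \cdot 10^{-7}$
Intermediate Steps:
$\frac{1}{z + 3669954} = \frac{1}{-1083198 + 3669954} = \frac{1}{2586756}$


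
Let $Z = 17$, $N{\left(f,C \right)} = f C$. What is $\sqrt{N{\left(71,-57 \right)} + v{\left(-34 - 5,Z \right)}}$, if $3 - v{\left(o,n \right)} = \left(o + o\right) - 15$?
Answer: $3 i \sqrt{439} \approx 62.857 i$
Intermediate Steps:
$N{\left(f,C \right)} = C f$
$v{\left(o,n \right)} = 18 - 2 o$ ($v{\left(o,n \right)} = 3 - \left(\left(o + o\right) - 15\right) = 3 - \left(2 o - 15\right) = 3 - \left(-15 + 2 o\right) = 18 - 2 o$)
$\sqrt{N{\left(71,-57 \right)} + v{\left(-34 - 5,Z \right)}} = \sqrt{\left(-57\right) 71 - \left(-18 + 2 \left(-34 - 5\right)\right)} = \sqrt{-4047 - \left(-18 + 2 \left(-34 - 5\right)\right)} = \sqrt{-4047 + \left(18 - -78\right)} = \sqrt{-4047 + \left(18 + 78\right)} = \sqrt{-4047 + 96} = \sqrt{-3951} = 3 i \sqrt{439}$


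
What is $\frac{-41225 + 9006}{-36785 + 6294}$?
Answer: $\frac{32219}{30491} \approx 1.0567$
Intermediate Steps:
$\frac{-41225 + 9006}{-36785 + 6294} = - \frac{32219}{-30491} = \left(-32219\right) \left(- \frac{1}{30491}\right) = \frac{32219}{30491}$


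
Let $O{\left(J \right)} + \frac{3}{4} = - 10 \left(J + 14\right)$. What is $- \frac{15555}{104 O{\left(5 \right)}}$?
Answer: $\frac{15555}{19838} \approx 0.7841$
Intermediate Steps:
$O{\left(J \right)} = - \frac{563}{4} - 10 J$ ($O{\left(J \right)} = - \frac{3}{4} - 10 \left(J + 14\right) = - \frac{3}{4} - 10 \left(14 + J\right) = - \frac{3}{4} - \left(140 + 10 J\right) = - \frac{563}{4} - 10 J$)
$- \frac{15555}{104 O{\left(5 \right)}} = - \frac{15555}{104 \left(- \frac{563}{4} - 50\right)} = - \frac{15555}{104 \left(- \frac{763}{4}\right)} = - \frac{15555}{-19838} = \left(-15555\right) \left(- \frac{1}{19838}\right) = \frac{15555}{19838}$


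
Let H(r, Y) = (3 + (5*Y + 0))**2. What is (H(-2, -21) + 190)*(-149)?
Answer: -1578506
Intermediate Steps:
H(r, Y) = (3 + 5*Y)**2
(H(-2, -21) + 190)*(-149) = ((3 + 5*(-21))**2 + 190)*(-149) = ((3 - 105)**2 + 190)*(-149) = ((-102)**2 + 190)*(-149) = (10404 + 190)*(-149) = 10594*(-149) = -1578506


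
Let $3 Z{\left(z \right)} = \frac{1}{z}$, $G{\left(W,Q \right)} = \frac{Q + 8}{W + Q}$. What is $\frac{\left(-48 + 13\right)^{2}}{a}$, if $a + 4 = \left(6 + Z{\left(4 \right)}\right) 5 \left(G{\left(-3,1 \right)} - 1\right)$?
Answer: $- \frac{29400}{4111} \approx -7.1515$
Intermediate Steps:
$G{\left(W,Q \right)} = \frac{8 + Q}{Q + W}$
$Z{\left(z \right)} = \frac{1}{3 z}$
$a = - \frac{4111}{24}$ ($a = -4 + \left(6 + \frac{1}{3 \cdot 4}\right) 5 \left(\frac{8 + 1}{1 - 3} - 1\right) = -4 + \left(6 + \frac{1}{3} \cdot \frac{1}{4}\right) 5 \left(\frac{1}{-2} \cdot 9 - 1\right) = -4 + \left(6 + \frac{1}{12}\right) 5 \left(\left(- \frac{1}{2}\right) 9 - 1\right) = -4 + \frac{73}{12} \cdot 5 \left(- \frac{9}{2} - 1\right) = -4 + \frac{365}{12} \left(- \frac{11}{2}\right) = -4 - \frac{4015}{24} = - \frac{4111}{24} \approx -171.29$)
$\frac{\left(-48 + 13\right)^{2}}{a} = \frac{\left(-48 + 13\right)^{2}}{- \frac{4111}{24}} = \left(-35\right)^{2} \left(- \frac{24}{4111}\right) = 1225 \left(- \frac{24}{4111}\right) = - \frac{29400}{4111}$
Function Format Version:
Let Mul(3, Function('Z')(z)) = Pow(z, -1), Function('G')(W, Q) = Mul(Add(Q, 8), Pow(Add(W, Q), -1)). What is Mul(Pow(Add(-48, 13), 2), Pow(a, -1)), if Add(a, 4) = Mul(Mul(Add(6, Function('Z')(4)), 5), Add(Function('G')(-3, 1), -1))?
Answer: Rational(-29400, 4111) ≈ -7.1515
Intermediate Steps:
Function('G')(W, Q) = Mul(Pow(Add(Q, W), -1), Add(8, Q)) (Function('G')(W, Q) = Mul(Add(8, Q), Pow(Add(Q, W), -1)) = Mul(Pow(Add(Q, W), -1), Add(8, Q)))
Function('Z')(z) = Mul(Rational(1, 3), Pow(z, -1))
a = Rational(-4111, 24) (a = Add(-4, Mul(Mul(Add(6, Mul(Rational(1, 3), Pow(4, -1))), 5), Add(Mul(Pow(Add(1, -3), -1), Add(8, 1)), -1))) = Add(-4, Mul(Mul(Add(6, Mul(Rational(1, 3), Rational(1, 4))), 5), Add(Mul(Pow(-2, -1), 9), -1))) = Add(-4, Mul(Mul(Add(6, Rational(1, 12)), 5), Add(Mul(Rational(-1, 2), 9), -1))) = Add(-4, Mul(Mul(Rational(73, 12), 5), Add(Rational(-9, 2), -1))) = Add(-4, Mul(Rational(365, 12), Rational(-11, 2))) = Add(-4, Rational(-4015, 24)) = Rational(-4111, 24) ≈ -171.29)
Mul(Pow(Add(-48, 13), 2), Pow(a, -1)) = Mul(Pow(Add(-48, 13), 2), Pow(Rational(-4111, 24), -1)) = Mul(Pow(-35, 2), Rational(-24, 4111)) = Mul(1225, Rational(-24, 4111)) = Rational(-29400, 4111)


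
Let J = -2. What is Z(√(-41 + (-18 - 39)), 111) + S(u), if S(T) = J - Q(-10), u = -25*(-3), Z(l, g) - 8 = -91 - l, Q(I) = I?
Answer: -75 - 7*I*√2 ≈ -75.0 - 9.8995*I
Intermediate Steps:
Z(l, g) = -83 - l (Z(l, g) = 8 + (-91 - l) = -83 - l)
u = 75
S(T) = 8 (S(T) = -2 - 1*(-10) = -2 + 10 = 8)
Z(√(-41 + (-18 - 39)), 111) + S(u) = (-83 - √(-41 + (-18 - 39))) + 8 = (-83 - √(-41 - 57)) + 8 = (-83 - √(-98)) + 8 = (-83 - 7*I*√2) + 8 = -75 - 7*I*√2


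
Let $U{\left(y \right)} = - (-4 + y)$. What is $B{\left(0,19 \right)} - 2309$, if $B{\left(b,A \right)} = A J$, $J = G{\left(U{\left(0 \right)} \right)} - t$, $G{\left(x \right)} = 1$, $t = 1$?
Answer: $-2309$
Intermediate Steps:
$U{\left(y \right)} = 4 - y$
$J = 0$ ($J = 1 - 1 = 0$)
$B{\left(b,A \right)} = 0$ ($B{\left(b,A \right)} = A 0 = 0$)
$B{\left(0,19 \right)} - 2309 = 0 - 2309 = -2309$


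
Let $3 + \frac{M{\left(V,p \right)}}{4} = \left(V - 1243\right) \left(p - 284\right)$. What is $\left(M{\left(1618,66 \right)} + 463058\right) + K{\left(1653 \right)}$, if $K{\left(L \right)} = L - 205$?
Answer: $137494$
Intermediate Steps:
$M{\left(V,p \right)} = -12 + 4 \left(-1243 + V\right) \left(-284 + p\right)$ ($M{\left(V,p \right)} = -12 + 4 \left(V - 1243\right) \left(p - 284\right) = -12 + 4 \left(-1243 + V\right) \left(-284 + p\right)$)
$K{\left(L \right)} = -205 + L$
$\left(M{\left(1618,66 \right)} + 463058\right) + K{\left(1653 \right)} = \left(\left(1412036 - 328152 - 1838048 + 4 \cdot 1618 \cdot 66\right) + 463058\right) + \left(-205 + 1653\right) = \left(\left(1412036 - 328152 - 1838048 + 427152\right) + 463058\right) + 1448 = \left(-327012 + 463058\right) + 1448 = 136046 + 1448 = 137494$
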